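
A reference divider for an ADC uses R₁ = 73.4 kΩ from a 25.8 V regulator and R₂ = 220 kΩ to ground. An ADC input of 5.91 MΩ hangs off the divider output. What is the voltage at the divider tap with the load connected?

The load sits in parallel with R₂: R₂‖R_L = (220 × 5910) / (220 + 5910) = 212.1 kΩ.
V_out = 25.8 × 212.1 / (73.4 + 212.1) = 25.8 × 212.1/285.5 = 19.2 V.

V_out ≈ 19.2 V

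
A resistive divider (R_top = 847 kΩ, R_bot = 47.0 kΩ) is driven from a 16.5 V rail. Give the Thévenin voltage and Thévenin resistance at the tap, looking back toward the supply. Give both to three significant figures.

V_th = 0.867 V, R_th = 44.5 kΩ

V_th is the open-circuit tap voltage: 16.5 × 47.0/(847 + 47.0) = 0.867 V.
With the supply zeroed, R_top and R_bot appear in parallel from the tap: R_th = R_top‖R_bot = (847 × 47.0)/894.0 = 44.5 kΩ.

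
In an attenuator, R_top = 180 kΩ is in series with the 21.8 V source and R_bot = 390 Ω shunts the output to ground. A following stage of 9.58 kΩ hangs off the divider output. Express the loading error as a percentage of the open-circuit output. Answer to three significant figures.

The divider's output (Thévenin) resistance is R_top‖R_bot = 389.2 Ω.
Fractional drop under load = R_th/(R_th + R_L) = 389.2 / (389.2 + 9580) = 0.03904.
So the output falls by 3.90 %.

3.90 %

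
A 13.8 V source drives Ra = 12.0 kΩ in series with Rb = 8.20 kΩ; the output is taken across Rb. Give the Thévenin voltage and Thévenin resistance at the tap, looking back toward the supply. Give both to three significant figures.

V_th is the open-circuit tap voltage: 13.8 × 8.20/(12.0 + 8.20) = 5.60 V.
With the supply zeroed, Ra and Rb appear in parallel from the tap: R_th = Ra‖Rb = (12.0 × 8.20)/20.20 = 4.87 kΩ.

V_th = 5.60 V, R_th = 4.87 kΩ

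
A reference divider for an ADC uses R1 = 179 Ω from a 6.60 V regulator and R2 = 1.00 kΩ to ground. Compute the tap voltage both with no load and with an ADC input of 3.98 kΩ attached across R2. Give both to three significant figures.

Unloaded: 5.60 V; loaded: 5.39 V

Open-circuit: V = 6.60 × 1000/(179 + 1000) = 5.60 V.
With the load, R2 becomes R2‖R_L = 799.2 Ω, so V = 6.60 × 799.2/978.2 = 5.39 V.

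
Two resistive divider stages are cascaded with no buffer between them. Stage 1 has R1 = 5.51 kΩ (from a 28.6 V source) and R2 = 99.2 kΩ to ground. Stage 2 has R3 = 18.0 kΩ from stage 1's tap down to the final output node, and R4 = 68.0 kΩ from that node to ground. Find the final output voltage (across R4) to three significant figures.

Stage 2 presents R3+R4 = 86.00 kΩ as a load on stage 1's tap.
Stage 1's lower leg becomes R2‖(R3+R4) = 46.06 kΩ, so V_mid = 28.6 × 46.06/51.57 = 25.54 V.
Stage 2 is itself unloaded: V_out = V_mid × R4/(R3+R4) = 25.54 × 68.0/86.00 = 20.2 V.

V_out ≈ 20.2 V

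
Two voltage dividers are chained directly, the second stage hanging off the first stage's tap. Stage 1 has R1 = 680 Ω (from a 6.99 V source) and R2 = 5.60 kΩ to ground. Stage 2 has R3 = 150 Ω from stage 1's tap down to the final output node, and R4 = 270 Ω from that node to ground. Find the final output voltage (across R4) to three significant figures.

Stage 2 presents R3+R4 = 420.0 Ω as a load on stage 1's tap.
Stage 1's lower leg becomes R2‖(R3+R4) = 390.7 Ω, so V_mid = 6.99 × 390.7/1071 = 2.551 V.
Stage 2 is itself unloaded: V_out = V_mid × R4/(R3+R4) = 2.551 × 270/420.0 = 1.64 V.

V_out ≈ 1.64 V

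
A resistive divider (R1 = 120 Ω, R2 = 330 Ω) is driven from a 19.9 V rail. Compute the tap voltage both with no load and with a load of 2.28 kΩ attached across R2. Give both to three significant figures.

Unloaded: 14.6 V; loaded: 14.1 V

Open-circuit: V = 19.9 × 330/(120 + 330) = 14.6 V.
With the load, R2 becomes R2‖R_L = 288.3 Ω, so V = 19.9 × 288.3/408.3 = 14.1 V.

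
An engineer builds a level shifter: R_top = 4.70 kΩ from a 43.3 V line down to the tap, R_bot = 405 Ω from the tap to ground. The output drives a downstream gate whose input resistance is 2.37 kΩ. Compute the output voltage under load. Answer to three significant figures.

V_out ≈ 2.97 V

The load sits in parallel with R_bot: R_bot‖R_L = (405 × 2370) / (405 + 2370) = 345.9 Ω.
V_out = 43.3 × 345.9 / (4700 + 345.9) = 43.3 × 345.9/5046 = 2.97 V.
(Unloaded it would have been 3.44 V.)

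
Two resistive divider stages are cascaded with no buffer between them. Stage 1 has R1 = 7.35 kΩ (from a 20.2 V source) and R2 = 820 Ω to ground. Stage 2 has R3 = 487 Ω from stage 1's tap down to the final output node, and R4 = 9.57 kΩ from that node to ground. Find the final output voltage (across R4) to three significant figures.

Stage 2 presents R3+R4 = 10060 Ω as a load on stage 1's tap.
Stage 1's lower leg becomes R2‖(R3+R4) = 758.2 Ω, so V_mid = 20.2 × 758.2/8108 = 1.889 V.
Stage 2 is itself unloaded: V_out = V_mid × R4/(R3+R4) = 1.889 × 9570/10060 = 1.80 V.

V_out ≈ 1.80 V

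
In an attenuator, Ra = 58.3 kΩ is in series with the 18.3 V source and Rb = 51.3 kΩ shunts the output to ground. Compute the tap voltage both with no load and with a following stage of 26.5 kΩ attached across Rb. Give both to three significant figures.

Unloaded: 8.57 V; loaded: 4.22 V

Open-circuit: V = 18.3 × 51.3/(58.3 + 51.3) = 8.57 V.
With the load, Rb becomes Rb‖R_L = 17.47 kΩ, so V = 18.3 × 17.47/75.77 = 4.22 V.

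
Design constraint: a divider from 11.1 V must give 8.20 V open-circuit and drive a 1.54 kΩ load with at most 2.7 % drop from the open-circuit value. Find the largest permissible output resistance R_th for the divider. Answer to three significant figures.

Loading drop = R_th/(R_th + R_L) ≤ 0.0270, so R_th ≤ R_L · ε/(1−ε) = 1.54 kΩ × 0.0270/0.9730 = 42.7 Ω.
(Any R1, R2 with R2/(R1+R2) = 0.739 and R1‖R2 ≤ 42.7 Ω will meet the spec.)

R_th ≤ 42.7 Ω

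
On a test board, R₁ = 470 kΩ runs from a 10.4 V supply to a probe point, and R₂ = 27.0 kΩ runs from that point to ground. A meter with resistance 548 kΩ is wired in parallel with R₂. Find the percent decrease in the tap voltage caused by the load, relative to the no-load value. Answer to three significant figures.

The divider's output (Thévenin) resistance is R₁‖R₂ = 25.53 kΩ.
Fractional drop under load = R_th/(R_th + R_L) = 25.53 / (25.53 + 548) = 0.04452.
So the output falls by 4.45 %.

4.45 %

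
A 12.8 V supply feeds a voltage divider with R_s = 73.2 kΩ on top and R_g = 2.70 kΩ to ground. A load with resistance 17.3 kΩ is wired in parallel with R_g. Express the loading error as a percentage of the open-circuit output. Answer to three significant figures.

13.1 %

The divider's output (Thévenin) resistance is R_s‖R_g = 2.604 kΩ.
Fractional drop under load = R_th/(R_th + R_L) = 2.604 / (2.604 + 17.3) = 0.1308.
So the output falls by 13.1 %.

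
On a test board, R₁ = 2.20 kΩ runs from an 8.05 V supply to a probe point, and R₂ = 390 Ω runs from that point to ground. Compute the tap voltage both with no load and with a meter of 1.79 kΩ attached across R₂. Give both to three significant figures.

Open-circuit: V = 8.05 × 390/(2200 + 390) = 1.21 V.
With the load, R₂ becomes R₂‖R_L = 320.2 Ω, so V = 8.05 × 320.2/2520 = 1.02 V.

Unloaded: 1.21 V; loaded: 1.02 V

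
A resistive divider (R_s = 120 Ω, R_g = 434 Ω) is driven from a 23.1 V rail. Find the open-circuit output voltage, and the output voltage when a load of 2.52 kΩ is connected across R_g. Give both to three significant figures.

Unloaded: 18.1 V; loaded: 17.4 V

Open-circuit: V = 23.1 × 434/(120 + 434) = 18.1 V.
With the load, R_g becomes R_g‖R_L = 370.2 Ω, so V = 23.1 × 370.2/490.2 = 17.4 V.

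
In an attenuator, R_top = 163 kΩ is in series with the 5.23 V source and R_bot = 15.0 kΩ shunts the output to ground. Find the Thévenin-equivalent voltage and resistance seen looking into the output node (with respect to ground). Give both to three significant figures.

V_th is the open-circuit tap voltage: 5.23 × 15.0/(163 + 15.0) = 0.441 V.
With the supply zeroed, R_top and R_bot appear in parallel from the tap: R_th = R_top‖R_bot = (163 × 15.0)/178.0 = 13.7 kΩ.

V_th = 0.441 V, R_th = 13.7 kΩ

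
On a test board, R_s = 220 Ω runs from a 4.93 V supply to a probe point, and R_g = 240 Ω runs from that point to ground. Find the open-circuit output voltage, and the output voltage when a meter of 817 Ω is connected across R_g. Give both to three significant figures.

Open-circuit: V = 4.93 × 240/(220 + 240) = 2.57 V.
With the load, R_g becomes R_g‖R_L = 185.5 Ω, so V = 4.93 × 185.5/405.5 = 2.26 V.

Unloaded: 2.57 V; loaded: 2.26 V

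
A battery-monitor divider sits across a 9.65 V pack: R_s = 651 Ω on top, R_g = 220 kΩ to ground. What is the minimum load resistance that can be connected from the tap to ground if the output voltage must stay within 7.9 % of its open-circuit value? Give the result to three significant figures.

Output resistance R_th = R_s‖R_g = (651 × 220000)/220700 = 649.1 Ω.
The fractional drop is R_th/(R_th + R_L); requiring this ≤ 0.0790 gives R_L ≥ R_th(1/0.0790 − 1) = 649.1 × 11.66 = 7.57 kΩ.

R_L(min) ≈ 7.57 kΩ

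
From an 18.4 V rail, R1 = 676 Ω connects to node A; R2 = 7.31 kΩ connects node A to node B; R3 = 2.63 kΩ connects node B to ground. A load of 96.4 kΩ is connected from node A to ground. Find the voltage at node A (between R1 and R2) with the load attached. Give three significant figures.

Below node A the series string R2+R3 = 9940 Ω sits in parallel with the 96400 Ω load: 9011 Ω.
V_A = 18.4 × 9011/(676 + 9011) = 17.1 V.

V ≈ 17.1 V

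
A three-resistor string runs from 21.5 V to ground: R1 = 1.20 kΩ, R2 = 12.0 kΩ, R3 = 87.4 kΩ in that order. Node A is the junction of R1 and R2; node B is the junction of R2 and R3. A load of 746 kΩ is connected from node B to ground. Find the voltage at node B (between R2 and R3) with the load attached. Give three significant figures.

At node B, R3 is in parallel with the load: R3‖R_L = 78.23 kΩ.
Below node A the resistance is R2 + (R3‖R_L) = 90.23 kΩ, so V_A = 21.5 × 90.23/91.43 = 21.22 V.
Then V_B = V_A × (R3‖R_L)/(R2 + R3‖R_L) = 21.22 × 78.23/90.23 = 18.4 V.

V ≈ 18.4 V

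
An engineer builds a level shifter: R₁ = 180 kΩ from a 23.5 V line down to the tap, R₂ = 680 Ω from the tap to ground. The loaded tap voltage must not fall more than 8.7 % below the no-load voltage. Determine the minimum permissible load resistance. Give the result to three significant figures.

R_L(min) ≈ 7.11 kΩ

Output resistance R_th = R₁‖R₂ = (180000 × 680)/180700 = 677.4 Ω.
The fractional drop is R_th/(R_th + R_L); requiring this ≤ 0.0870 gives R_L ≥ R_th(1/0.0870 − 1) = 677.4 × 10.49 = 7.11 kΩ.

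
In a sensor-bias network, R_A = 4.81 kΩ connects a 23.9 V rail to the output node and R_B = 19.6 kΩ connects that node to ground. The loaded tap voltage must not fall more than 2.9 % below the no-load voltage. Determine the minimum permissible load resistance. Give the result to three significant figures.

R_L(min) ≈ 129 kΩ

Output resistance R_th = R_A‖R_B = (4.81 × 19.6)/24.41 = 3.862 kΩ.
The fractional drop is R_th/(R_th + R_L); requiring this ≤ 0.0290 gives R_L ≥ R_th(1/0.0290 − 1) = 3.862 × 33.48 = 129 kΩ.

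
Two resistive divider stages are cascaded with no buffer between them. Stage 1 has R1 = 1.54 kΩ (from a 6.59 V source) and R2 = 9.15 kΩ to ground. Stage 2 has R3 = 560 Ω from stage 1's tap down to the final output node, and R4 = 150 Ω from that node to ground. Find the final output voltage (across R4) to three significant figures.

V_out ≈ 0.417 V

Stage 2 presents R3+R4 = 710.0 Ω as a load on stage 1's tap.
Stage 1's lower leg becomes R2‖(R3+R4) = 658.9 Ω, so V_mid = 6.59 × 658.9/2199 = 1.975 V.
Stage 2 is itself unloaded: V_out = V_mid × R4/(R3+R4) = 1.975 × 150/710.0 = 0.417 V.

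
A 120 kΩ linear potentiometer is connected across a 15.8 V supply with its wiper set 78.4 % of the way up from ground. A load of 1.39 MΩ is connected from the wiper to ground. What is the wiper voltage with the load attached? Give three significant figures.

V ≈ 12.2 V

The wiper splits the pot into (1−α)R = 25.92 kΩ above and αR = 94.08 kΩ below.
Lower section ‖ load = 88.12 kΩ.
V_wiper = 15.8 × 88.12/(25.92 + 88.12) = 12.2 V.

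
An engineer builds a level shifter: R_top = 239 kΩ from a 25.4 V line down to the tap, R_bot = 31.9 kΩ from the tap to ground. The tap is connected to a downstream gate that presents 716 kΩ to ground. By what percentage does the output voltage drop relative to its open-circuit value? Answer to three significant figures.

3.78 %

The divider's output (Thévenin) resistance is R_top‖R_bot = 28.14 kΩ.
Fractional drop under load = R_th/(R_th + R_L) = 28.14 / (28.14 + 716) = 0.03782.
So the output falls by 3.78 %.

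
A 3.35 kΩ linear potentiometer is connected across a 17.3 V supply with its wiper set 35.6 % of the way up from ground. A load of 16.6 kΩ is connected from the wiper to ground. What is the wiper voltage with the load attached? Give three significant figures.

The wiper splits the pot into (1−α)R = 2.157 kΩ above and αR = 1.193 kΩ below.
Lower section ‖ load = 1.113 kΩ.
V_wiper = 17.3 × 1.113/(2.157 + 1.113) = 5.89 V.

V ≈ 5.89 V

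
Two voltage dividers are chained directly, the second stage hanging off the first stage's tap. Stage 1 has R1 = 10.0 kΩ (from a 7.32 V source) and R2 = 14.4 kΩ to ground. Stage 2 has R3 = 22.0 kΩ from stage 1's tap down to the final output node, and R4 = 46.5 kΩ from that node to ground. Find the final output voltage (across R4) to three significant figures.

Stage 2 presents R3+R4 = 68.50 kΩ as a load on stage 1's tap.
Stage 1's lower leg becomes R2‖(R3+R4) = 11.90 kΩ, so V_mid = 7.32 × 11.90/21.90 = 3.977 V.
Stage 2 is itself unloaded: V_out = V_mid × R4/(R3+R4) = 3.977 × 46.5/68.50 = 2.70 V.

V_out ≈ 2.70 V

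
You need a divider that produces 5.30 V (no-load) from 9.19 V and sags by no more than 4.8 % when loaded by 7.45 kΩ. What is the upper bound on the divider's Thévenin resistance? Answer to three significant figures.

R_th ≤ 376 Ω

Loading drop = R_th/(R_th + R_L) ≤ 0.0480, so R_th ≤ R_L · ε/(1−ε) = 7.45 kΩ × 0.0480/0.9520 = 376 Ω.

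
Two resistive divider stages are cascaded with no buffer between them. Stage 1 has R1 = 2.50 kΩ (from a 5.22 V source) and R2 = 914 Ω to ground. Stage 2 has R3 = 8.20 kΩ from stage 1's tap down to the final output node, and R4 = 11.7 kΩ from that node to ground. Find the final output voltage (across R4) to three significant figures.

V_out ≈ 0.795 V

Stage 2 presents R3+R4 = 19900 Ω as a load on stage 1's tap.
Stage 1's lower leg becomes R2‖(R3+R4) = 873.9 Ω, so V_mid = 5.22 × 873.9/3374 = 1.352 V.
Stage 2 is itself unloaded: V_out = V_mid × R4/(R3+R4) = 1.352 × 11700/19900 = 0.795 V.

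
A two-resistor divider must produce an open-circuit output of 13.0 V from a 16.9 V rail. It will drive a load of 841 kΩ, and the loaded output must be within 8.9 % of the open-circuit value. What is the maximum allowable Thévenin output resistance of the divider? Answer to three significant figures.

Loading drop = R_th/(R_th + R_L) ≤ 0.0890, so R_th ≤ R_L · ε/(1−ε) = 841 kΩ × 0.0890/0.9110 = 82.2 kΩ.
(Any R1, R2 with R2/(R1+R2) = 0.769 and R1‖R2 ≤ 82.2 kΩ will meet the spec.)

R_th ≤ 82.2 kΩ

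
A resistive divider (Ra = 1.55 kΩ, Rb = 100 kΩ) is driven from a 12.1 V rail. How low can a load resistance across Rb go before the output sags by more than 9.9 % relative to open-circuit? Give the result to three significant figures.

Output resistance R_th = Ra‖Rb = (1.55 × 100)/101.5 = 1.526 kΩ.
The fractional drop is R_th/(R_th + R_L); requiring this ≤ 0.0990 gives R_L ≥ R_th(1/0.0990 − 1) = 1.526 × 9.101 = 13.9 kΩ.

R_L(min) ≈ 13.9 kΩ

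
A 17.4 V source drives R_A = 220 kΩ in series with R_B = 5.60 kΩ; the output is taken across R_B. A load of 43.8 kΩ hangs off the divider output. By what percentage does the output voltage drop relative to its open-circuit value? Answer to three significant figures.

Unloaded V = 17.4 × 5.60/225.6 = 0.43191 V.
Loaded: R_B‖R_L = 4.965 kΩ, giving V = 17.4 × 4.965/225.0 = 0.38403 V.
Drop = (0.43191 − 0.38403) / 0.43191 = 11.1 %.

11.1 %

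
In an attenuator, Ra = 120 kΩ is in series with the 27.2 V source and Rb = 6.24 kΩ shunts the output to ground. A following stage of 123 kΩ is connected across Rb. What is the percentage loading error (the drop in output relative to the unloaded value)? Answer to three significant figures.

4.60 %

The divider's output (Thévenin) resistance is Ra‖Rb = 5.932 kΩ.
Fractional drop under load = R_th/(R_th + R_L) = 5.932 / (5.932 + 123) = 0.04601.
So the output falls by 4.60 %.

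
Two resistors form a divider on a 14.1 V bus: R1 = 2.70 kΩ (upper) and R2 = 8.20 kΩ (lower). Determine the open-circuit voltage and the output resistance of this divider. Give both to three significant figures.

V_th = 10.6 V, R_th = 2.03 kΩ

V_th is the open-circuit tap voltage: 14.1 × 8.20/(2.70 + 8.20) = 10.6 V.
With the supply zeroed, R1 and R2 appear in parallel from the tap: R_th = R1‖R2 = (2.70 × 8.20)/10.90 = 2.03 kΩ.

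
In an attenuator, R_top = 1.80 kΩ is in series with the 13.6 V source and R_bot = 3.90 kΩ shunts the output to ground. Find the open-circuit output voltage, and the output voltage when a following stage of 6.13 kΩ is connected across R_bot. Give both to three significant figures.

Unloaded: 9.31 V; loaded: 7.75 V

Open-circuit: V = 13.6 × 3.90/(1.80 + 3.90) = 9.31 V.
With the load, R_bot becomes R_bot‖R_L = 2.384 kΩ, so V = 13.6 × 2.384/4.184 = 7.75 V.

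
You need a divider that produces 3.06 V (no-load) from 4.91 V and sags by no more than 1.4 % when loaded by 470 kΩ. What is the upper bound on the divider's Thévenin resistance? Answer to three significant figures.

R_th ≤ 6.67 kΩ

Loading drop = R_th/(R_th + R_L) ≤ 0.0140, so R_th ≤ R_L · ε/(1−ε) = 470 kΩ × 0.0140/0.9860 = 6.67 kΩ.
(Any R1, R2 with R2/(R1+R2) = 0.623 and R1‖R2 ≤ 6.67 kΩ will meet the spec.)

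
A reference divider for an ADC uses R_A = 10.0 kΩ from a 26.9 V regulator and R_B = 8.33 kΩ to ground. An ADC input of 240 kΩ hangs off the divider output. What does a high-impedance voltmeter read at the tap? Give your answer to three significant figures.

The load sits in parallel with R_B: R_B‖R_L = (8.33 × 240) / (8.33 + 240) = 8.051 kΩ.
V_out = 26.9 × 8.051 / (10.0 + 8.051) = 26.9 × 8.051/18.05 = 12.0 V.

V_out ≈ 12.0 V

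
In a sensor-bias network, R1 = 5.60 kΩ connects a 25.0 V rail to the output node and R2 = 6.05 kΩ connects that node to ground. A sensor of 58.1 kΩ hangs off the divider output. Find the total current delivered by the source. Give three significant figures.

R2‖R_L = 5.479 kΩ, so the source sees R1 + R2‖R_L = 11.08 kΩ.
I = 25.0 V / 11.08 kΩ = 2.26 mA.

I ≈ 2.26 mA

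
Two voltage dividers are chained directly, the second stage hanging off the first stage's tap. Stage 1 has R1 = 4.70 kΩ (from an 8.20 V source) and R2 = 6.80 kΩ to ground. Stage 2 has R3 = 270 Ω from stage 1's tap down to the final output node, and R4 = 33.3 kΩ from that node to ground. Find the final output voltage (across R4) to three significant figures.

Stage 2 presents R3+R4 = 33570 Ω as a load on stage 1's tap.
Stage 1's lower leg becomes R2‖(R3+R4) = 5655 Ω, so V_mid = 8.20 × 5655/10350 = 4.478 V.
Stage 2 is itself unloaded: V_out = V_mid × R4/(R3+R4) = 4.478 × 33300/33570 = 4.44 V.

V_out ≈ 4.44 V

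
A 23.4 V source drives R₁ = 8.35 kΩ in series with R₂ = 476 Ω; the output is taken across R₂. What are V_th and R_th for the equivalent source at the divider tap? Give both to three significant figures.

V_th = 1.26 V, R_th = 450 Ω

V_th is the open-circuit tap voltage: 23.4 × 476/(8350 + 476) = 1.26 V.
With the supply zeroed, R₁ and R₂ appear in parallel from the tap: R_th = R₁‖R₂ = (8350 × 476)/8826 = 450 Ω.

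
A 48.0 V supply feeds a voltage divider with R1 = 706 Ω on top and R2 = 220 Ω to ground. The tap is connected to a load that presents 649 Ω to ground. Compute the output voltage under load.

The load sits in parallel with R2: R2‖R_L = (220 × 649) / (220 + 649) = 164.3 Ω.
V_out = 48.0 × 164.3 / (706 + 164.3) = 48.0 × 164.3/870.3 = 9.06 V.

V_out ≈ 9.06 V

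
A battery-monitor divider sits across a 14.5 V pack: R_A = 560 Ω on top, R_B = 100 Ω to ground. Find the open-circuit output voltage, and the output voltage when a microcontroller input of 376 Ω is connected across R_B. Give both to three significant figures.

Unloaded: 2.20 V; loaded: 1.79 V

Open-circuit: V = 14.5 × 100/(560 + 100) = 2.20 V.
With the load, R_B becomes R_B‖R_L = 78.99 Ω, so V = 14.5 × 78.99/639.0 = 1.79 V.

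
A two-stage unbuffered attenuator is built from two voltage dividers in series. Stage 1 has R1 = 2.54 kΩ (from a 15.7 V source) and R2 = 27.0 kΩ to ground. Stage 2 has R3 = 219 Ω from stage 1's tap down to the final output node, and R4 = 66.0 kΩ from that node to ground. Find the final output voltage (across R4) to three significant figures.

V_out ≈ 13.8 V

Stage 2 presents R3+R4 = 66220 Ω as a load on stage 1's tap.
Stage 1's lower leg becomes R2‖(R3+R4) = 19180 Ω, so V_mid = 15.7 × 19180/21720 = 13.86 V.
Stage 2 is itself unloaded: V_out = V_mid × R4/(R3+R4) = 13.86 × 66000/66220 = 13.8 V.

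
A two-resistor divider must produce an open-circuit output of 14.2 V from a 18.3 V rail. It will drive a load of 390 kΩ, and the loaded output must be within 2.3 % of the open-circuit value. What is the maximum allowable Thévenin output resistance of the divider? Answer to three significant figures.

R_th ≤ 9.18 kΩ

Loading drop = R_th/(R_th + R_L) ≤ 0.0230, so R_th ≤ R_L · ε/(1−ε) = 390 kΩ × 0.0230/0.9770 = 9.18 kΩ.
(Any R1, R2 with R2/(R1+R2) = 0.776 and R1‖R2 ≤ 9.18 kΩ will meet the spec.)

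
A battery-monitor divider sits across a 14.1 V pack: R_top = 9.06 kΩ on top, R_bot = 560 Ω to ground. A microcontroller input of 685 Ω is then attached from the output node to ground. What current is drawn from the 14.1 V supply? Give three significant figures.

I ≈ 1.51 mA

R_bot‖R_L = 308.1 Ω, so the source sees R_top + R_bot‖R_L = 9368 Ω.
I = 14.1 V / 9368 Ω = 1.51 mA.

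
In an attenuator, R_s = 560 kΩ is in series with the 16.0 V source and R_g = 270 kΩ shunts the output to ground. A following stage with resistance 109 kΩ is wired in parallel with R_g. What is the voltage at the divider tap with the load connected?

The load sits in parallel with R_g: R_g‖R_L = (270 × 109) / (270 + 109) = 77.65 kΩ.
V_out = 16.0 × 77.65 / (560 + 77.65) = 16.0 × 77.65/637.7 = 1.95 V.

V_out ≈ 1.95 V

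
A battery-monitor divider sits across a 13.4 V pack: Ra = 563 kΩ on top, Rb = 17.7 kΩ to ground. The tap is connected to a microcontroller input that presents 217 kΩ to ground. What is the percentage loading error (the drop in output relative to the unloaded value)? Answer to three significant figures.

7.33 %

The divider's output (Thévenin) resistance is Ra‖Rb = 17.16 kΩ.
Fractional drop under load = R_th/(R_th + R_L) = 17.16 / (17.16 + 217) = 0.07329.
So the output falls by 7.33 %.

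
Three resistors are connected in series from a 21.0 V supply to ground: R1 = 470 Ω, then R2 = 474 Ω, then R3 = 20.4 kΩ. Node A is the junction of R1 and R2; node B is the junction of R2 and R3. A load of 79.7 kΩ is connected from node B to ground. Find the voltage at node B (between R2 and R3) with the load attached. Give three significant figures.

At node B, R3 is in parallel with the load: R3‖R_L = 16240 Ω.
Below node A the resistance is R2 + (R3‖R_L) = 16720 Ω, so V_A = 21.0 × 16720/17190 = 20.43 V.
Then V_B = V_A × (R3‖R_L)/(R2 + R3‖R_L) = 20.43 × 16240/16720 = 19.8 V.

V ≈ 19.8 V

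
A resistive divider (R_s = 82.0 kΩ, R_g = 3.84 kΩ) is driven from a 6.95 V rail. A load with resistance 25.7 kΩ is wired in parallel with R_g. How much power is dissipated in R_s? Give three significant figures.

Total resistance from the source is R_s + (R_g‖R_L) = 85.34 kΩ, so I = 6.95/85.34 kΩ = 0.08144 mA.
P = I²·R_s = (0.08144 mA)² × 82.0 kΩ = 0.544 mW.

P ≈ 0.544 mW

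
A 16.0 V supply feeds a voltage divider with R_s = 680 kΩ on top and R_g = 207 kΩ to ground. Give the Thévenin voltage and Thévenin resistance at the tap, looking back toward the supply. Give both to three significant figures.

V_th is the open-circuit tap voltage: 16.0 × 207/(680 + 207) = 3.73 V.
With the supply zeroed, R_s and R_g appear in parallel from the tap: R_th = R_s‖R_g = (680 × 207)/887.0 = 159 kΩ.

V_th = 3.73 V, R_th = 159 kΩ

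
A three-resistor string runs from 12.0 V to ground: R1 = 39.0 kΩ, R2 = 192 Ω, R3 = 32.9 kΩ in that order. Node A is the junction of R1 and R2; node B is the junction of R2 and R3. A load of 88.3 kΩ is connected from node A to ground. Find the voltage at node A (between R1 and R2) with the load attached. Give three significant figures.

Below node A the series string R2+R3 = 33090 Ω sits in parallel with the 88300 Ω load: 24070 Ω.
V_A = 12.0 × 24070/(39000 + 24070) = 4.58 V.

V ≈ 4.58 V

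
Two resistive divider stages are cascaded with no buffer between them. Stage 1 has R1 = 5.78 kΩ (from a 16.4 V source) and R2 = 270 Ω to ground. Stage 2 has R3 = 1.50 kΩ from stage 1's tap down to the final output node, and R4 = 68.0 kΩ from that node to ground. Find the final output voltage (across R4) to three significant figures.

Stage 2 presents R3+R4 = 69500 Ω as a load on stage 1's tap.
Stage 1's lower leg becomes R2‖(R3+R4) = 269.0 Ω, so V_mid = 16.4 × 269.0/6049 = 0.7292 V.
Stage 2 is itself unloaded: V_out = V_mid × R4/(R3+R4) = 0.7292 × 68000/69500 = 0.713 V.

V_out ≈ 0.713 V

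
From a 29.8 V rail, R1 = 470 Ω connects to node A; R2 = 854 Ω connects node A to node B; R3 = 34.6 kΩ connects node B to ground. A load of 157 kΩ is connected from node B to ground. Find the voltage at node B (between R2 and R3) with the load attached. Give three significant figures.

V ≈ 28.5 V

At node B, R3 is in parallel with the load: R3‖R_L = 28350 Ω.
Below node A the resistance is R2 + (R3‖R_L) = 29210 Ω, so V_A = 29.8 × 29210/29680 = 29.33 V.
Then V_B = V_A × (R3‖R_L)/(R2 + R3‖R_L) = 29.33 × 28350/29210 = 28.5 V.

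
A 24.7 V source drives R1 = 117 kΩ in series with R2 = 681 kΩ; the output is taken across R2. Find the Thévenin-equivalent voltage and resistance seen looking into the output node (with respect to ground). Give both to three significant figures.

V_th is the open-circuit tap voltage: 24.7 × 681/(117 + 681) = 21.1 V.
With the supply zeroed, R1 and R2 appear in parallel from the tap: R_th = R1‖R2 = (117 × 681)/798.0 = 99.8 kΩ.

V_th = 21.1 V, R_th = 99.8 kΩ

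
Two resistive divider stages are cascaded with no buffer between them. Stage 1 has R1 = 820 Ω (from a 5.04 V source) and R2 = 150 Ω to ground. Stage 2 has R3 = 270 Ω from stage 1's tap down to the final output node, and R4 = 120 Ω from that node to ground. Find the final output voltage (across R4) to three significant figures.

V_out ≈ 0.181 V

Stage 2 presents R3+R4 = 390.0 Ω as a load on stage 1's tap.
Stage 1's lower leg becomes R2‖(R3+R4) = 108.3 Ω, so V_mid = 5.04 × 108.3/928.3 = 0.5882 V.
Stage 2 is itself unloaded: V_out = V_mid × R4/(R3+R4) = 0.5882 × 120/390.0 = 0.181 V.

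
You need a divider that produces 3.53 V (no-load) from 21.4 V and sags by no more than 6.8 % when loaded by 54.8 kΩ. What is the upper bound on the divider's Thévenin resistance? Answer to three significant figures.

Loading drop = R_th/(R_th + R_L) ≤ 0.0680, so R_th ≤ R_L · ε/(1−ε) = 54.8 kΩ × 0.0680/0.9320 = 4.00 kΩ.

R_th ≤ 4.00 kΩ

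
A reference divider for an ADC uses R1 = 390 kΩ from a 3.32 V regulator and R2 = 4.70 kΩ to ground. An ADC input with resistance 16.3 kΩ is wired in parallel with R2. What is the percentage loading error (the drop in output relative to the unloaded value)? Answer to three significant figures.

Unloaded V = 3.32 × 4.70/394.7 = 0.03953 V.
Loaded: R2‖R_L = 3.648 kΩ, giving V = 3.32 × 3.648/393.6 = 0.03077 V.
Drop = (0.03953 − 0.03077) / 0.03953 = 22.2 %.

22.2 %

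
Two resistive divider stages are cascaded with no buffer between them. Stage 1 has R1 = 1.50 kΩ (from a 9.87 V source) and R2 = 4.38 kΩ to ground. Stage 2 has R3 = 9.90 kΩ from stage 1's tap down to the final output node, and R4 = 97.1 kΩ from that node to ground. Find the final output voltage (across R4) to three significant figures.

Stage 2 presents R3+R4 = 107.0 kΩ as a load on stage 1's tap.
Stage 1's lower leg becomes R2‖(R3+R4) = 4.208 kΩ, so V_mid = 9.87 × 4.208/5.708 = 7.276 V.
Stage 2 is itself unloaded: V_out = V_mid × R4/(R3+R4) = 7.276 × 97.1/107.0 = 6.60 V.

V_out ≈ 6.60 V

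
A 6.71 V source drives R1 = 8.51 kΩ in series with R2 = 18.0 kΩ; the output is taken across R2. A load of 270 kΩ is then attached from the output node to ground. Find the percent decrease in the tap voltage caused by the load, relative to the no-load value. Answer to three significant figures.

2.10 %

The divider's output (Thévenin) resistance is R1‖R2 = 5.778 kΩ.
Fractional drop under load = R_th/(R_th + R_L) = 5.778 / (5.778 + 270) = 0.02095.
So the output falls by 2.10 %.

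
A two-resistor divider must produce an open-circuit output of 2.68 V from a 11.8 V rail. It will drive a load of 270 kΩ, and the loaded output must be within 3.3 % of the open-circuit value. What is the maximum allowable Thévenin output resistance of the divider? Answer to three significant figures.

R_th ≤ 9.21 kΩ

Loading drop = R_th/(R_th + R_L) ≤ 0.0330, so R_th ≤ R_L · ε/(1−ε) = 270 kΩ × 0.0330/0.9670 = 9.21 kΩ.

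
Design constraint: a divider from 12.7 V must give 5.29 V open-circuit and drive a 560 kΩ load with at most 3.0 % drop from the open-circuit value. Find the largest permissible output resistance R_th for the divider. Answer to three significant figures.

R_th ≤ 17.3 kΩ

Loading drop = R_th/(R_th + R_L) ≤ 0.0300, so R_th ≤ R_L · ε/(1−ε) = 560 kΩ × 0.0300/0.9700 = 17.3 kΩ.
(Any R1, R2 with R2/(R1+R2) = 0.417 and R1‖R2 ≤ 17.3 kΩ will meet the spec.)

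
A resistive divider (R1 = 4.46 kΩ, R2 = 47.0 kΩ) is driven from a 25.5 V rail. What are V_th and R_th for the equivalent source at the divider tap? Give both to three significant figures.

V_th is the open-circuit tap voltage: 25.5 × 47.0/(4.46 + 47.0) = 23.3 V.
With the supply zeroed, R1 and R2 appear in parallel from the tap: R_th = R1‖R2 = (4.46 × 47.0)/51.46 = 4.07 kΩ.

V_th = 23.3 V, R_th = 4.07 kΩ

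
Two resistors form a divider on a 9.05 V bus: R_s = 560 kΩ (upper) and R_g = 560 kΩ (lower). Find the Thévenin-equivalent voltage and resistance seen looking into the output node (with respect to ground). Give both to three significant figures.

V_th = 4.53 V, R_th = 280 kΩ

V_th is the open-circuit tap voltage: 9.05 × 560/(560 + 560) = 4.53 V.
With the supply zeroed, R_s and R_g appear in parallel from the tap: R_th = R_s‖R_g = (560 × 560)/1120 = 280 kΩ.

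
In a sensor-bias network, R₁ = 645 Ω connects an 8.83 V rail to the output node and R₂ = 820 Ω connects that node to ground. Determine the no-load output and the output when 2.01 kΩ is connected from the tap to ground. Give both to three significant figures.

Unloaded: 4.94 V; loaded: 4.19 V

Open-circuit: V = 8.83 × 820/(645 + 820) = 4.94 V.
With the load, R₂ becomes R₂‖R_L = 582.4 Ω, so V = 8.83 × 582.4/1227 = 4.19 V.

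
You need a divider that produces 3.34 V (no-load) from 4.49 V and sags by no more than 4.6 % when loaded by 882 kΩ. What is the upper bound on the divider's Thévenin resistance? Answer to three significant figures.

Loading drop = R_th/(R_th + R_L) ≤ 0.0460, so R_th ≤ R_L · ε/(1−ε) = 882 kΩ × 0.0460/0.9540 = 42.5 kΩ.

R_th ≤ 42.5 kΩ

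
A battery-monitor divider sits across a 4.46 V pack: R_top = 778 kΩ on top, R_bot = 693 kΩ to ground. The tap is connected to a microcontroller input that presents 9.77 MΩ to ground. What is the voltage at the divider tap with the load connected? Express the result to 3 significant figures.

V_out ≈ 2.03 V

The load sits in parallel with R_bot: R_bot‖R_L = (693 × 9770) / (693 + 9770) = 647.1 kΩ.
V_out = 4.46 × 647.1 / (778 + 647.1) = 4.46 × 647.1/1425 = 2.03 V.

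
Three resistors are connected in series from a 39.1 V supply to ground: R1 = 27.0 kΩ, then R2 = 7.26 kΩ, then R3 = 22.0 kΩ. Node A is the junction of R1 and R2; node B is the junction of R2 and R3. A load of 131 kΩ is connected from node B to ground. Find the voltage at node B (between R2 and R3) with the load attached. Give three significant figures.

V ≈ 13.9 V

At node B, R3 is in parallel with the load: R3‖R_L = 18.84 kΩ.
Below node A the resistance is R2 + (R3‖R_L) = 26.10 kΩ, so V_A = 39.1 × 26.10/53.10 = 19.22 V.
Then V_B = V_A × (R3‖R_L)/(R2 + R3‖R_L) = 19.22 × 18.84/26.10 = 13.9 V.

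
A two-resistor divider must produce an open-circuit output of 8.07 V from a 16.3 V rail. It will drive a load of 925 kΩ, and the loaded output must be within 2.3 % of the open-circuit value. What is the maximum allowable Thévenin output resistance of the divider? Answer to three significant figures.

Loading drop = R_th/(R_th + R_L) ≤ 0.0230, so R_th ≤ R_L · ε/(1−ε) = 925 kΩ × 0.0230/0.9770 = 21.8 kΩ.

R_th ≤ 21.8 kΩ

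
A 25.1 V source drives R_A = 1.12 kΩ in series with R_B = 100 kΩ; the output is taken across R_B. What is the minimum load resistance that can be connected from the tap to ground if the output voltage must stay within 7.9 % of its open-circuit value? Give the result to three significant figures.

R_L(min) ≈ 12.9 kΩ

Output resistance R_th = R_A‖R_B = (1.12 × 100)/101.1 = 1.108 kΩ.
The fractional drop is R_th/(R_th + R_L); requiring this ≤ 0.0790 gives R_L ≥ R_th(1/0.0790 − 1) = 1.108 × 11.66 = 12.9 kΩ.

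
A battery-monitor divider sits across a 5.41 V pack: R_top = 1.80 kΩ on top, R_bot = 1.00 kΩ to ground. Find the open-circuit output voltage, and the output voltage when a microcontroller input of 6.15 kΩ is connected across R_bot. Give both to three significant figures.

Open-circuit: V = 5.41 × 1.00/(1.80 + 1.00) = 1.93 V.
With the load, R_bot becomes R_bot‖R_L = 0.8601 kΩ, so V = 5.41 × 0.8601/2.660 = 1.75 V.

Unloaded: 1.93 V; loaded: 1.75 V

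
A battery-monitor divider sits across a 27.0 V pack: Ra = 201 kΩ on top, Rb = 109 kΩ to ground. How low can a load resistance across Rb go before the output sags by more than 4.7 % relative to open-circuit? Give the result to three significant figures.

R_L(min) ≈ 1.43 MΩ

Output resistance R_th = Ra‖Rb = (201 × 109)/310.0 = 70.67 kΩ.
The fractional drop is R_th/(R_th + R_L); requiring this ≤ 0.0470 gives R_L ≥ R_th(1/0.0470 − 1) = 70.67 × 20.28 = 1.43 MΩ.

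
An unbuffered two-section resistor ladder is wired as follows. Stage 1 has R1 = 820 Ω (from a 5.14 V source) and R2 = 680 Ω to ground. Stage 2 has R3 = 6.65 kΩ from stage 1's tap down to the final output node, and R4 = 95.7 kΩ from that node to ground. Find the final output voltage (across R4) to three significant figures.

Stage 2 presents R3+R4 = 102400 Ω as a load on stage 1's tap.
Stage 1's lower leg becomes R2‖(R3+R4) = 675.5 Ω, so V_mid = 5.14 × 675.5/1496 = 2.322 V.
Stage 2 is itself unloaded: V_out = V_mid × R4/(R3+R4) = 2.322 × 95700/102400 = 2.17 V.

V_out ≈ 2.17 V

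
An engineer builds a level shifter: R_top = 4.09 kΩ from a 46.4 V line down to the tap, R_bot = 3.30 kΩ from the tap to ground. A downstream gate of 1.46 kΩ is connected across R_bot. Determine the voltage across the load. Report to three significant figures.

The load sits in parallel with R_bot: R_bot‖R_L = (3.30 × 1.46) / (3.30 + 1.46) = 1.012 kΩ.
V_out = 46.4 × 1.012 / (4.09 + 1.012) = 46.4 × 1.012/5.102 = 9.20 V.

V_out ≈ 9.20 V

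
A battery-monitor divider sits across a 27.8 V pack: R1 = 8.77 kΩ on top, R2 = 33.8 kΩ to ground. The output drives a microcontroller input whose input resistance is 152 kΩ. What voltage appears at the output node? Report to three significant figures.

The load sits in parallel with R2: R2‖R_L = (33.8 × 152) / (33.8 + 152) = 27.65 kΩ.
V_out = 27.8 × 27.65 / (8.77 + 27.65) = 27.8 × 27.65/36.42 = 21.1 V.

V_out ≈ 21.1 V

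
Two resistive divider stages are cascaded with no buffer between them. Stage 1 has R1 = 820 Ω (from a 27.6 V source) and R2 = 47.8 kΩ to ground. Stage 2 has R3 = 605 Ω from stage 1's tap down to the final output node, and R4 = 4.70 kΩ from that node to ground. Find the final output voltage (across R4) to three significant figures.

V_out ≈ 20.9 V

Stage 2 presents R3+R4 = 5305 Ω as a load on stage 1's tap.
Stage 1's lower leg becomes R2‖(R3+R4) = 4775 Ω, so V_mid = 27.6 × 4775/5595 = 23.55 V.
Stage 2 is itself unloaded: V_out = V_mid × R4/(R3+R4) = 23.55 × 4700/5305 = 20.9 V.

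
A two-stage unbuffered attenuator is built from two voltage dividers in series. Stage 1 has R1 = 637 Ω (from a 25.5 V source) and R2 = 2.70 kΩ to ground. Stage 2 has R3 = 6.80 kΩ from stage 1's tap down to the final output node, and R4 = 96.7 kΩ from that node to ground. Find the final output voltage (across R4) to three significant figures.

Stage 2 presents R3+R4 = 103500 Ω as a load on stage 1's tap.
Stage 1's lower leg becomes R2‖(R3+R4) = 2631 Ω, so V_mid = 25.5 × 2631/3268 = 20.53 V.
Stage 2 is itself unloaded: V_out = V_mid × R4/(R3+R4) = 20.53 × 96700/103500 = 19.2 V.

V_out ≈ 19.2 V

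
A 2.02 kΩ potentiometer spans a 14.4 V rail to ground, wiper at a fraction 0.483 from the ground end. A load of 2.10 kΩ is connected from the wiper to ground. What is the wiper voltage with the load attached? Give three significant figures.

The wiper splits the pot into (1−α)R = 1044 Ω above and αR = 975.7 Ω below.
Lower section ‖ load = 666.2 Ω.
V_wiper = 14.4 × 666.2/(1044 + 666.2) = 5.61 V.

V ≈ 5.61 V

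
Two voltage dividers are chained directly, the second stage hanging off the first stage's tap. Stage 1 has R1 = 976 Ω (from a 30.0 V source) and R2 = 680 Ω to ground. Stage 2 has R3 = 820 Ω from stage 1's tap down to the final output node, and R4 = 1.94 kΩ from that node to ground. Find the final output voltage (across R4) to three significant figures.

V_out ≈ 7.56 V

Stage 2 presents R3+R4 = 2760 Ω as a load on stage 1's tap.
Stage 1's lower leg becomes R2‖(R3+R4) = 545.6 Ω, so V_mid = 30.0 × 545.6/1522 = 10.76 V.
Stage 2 is itself unloaded: V_out = V_mid × R4/(R3+R4) = 10.76 × 1940/2760 = 7.56 V.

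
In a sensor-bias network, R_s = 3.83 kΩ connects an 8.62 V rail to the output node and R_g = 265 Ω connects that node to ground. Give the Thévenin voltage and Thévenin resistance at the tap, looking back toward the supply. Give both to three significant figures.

V_th is the open-circuit tap voltage: 8.62 × 265/(3830 + 265) = 0.558 V.
With the supply zeroed, R_s and R_g appear in parallel from the tap: R_th = R_s‖R_g = (3830 × 265)/4095 = 248 Ω.

V_th = 0.558 V, R_th = 248 Ω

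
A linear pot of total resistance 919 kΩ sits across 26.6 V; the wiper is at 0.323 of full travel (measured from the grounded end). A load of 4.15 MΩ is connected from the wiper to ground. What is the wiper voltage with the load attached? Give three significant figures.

V ≈ 8.19 V

The wiper splits the pot into (1−α)R = 622.2 kΩ above and αR = 296.8 kΩ below.
Lower section ‖ load = 277.0 kΩ.
V_wiper = 26.6 × 277.0/(622.2 + 277.0) = 8.19 V.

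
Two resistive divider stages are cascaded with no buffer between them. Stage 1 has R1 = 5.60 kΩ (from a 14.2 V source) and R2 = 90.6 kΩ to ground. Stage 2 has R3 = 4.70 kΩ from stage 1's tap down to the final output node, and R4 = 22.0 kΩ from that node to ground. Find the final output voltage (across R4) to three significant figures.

V_out ≈ 9.20 V

Stage 2 presents R3+R4 = 26.70 kΩ as a load on stage 1's tap.
Stage 1's lower leg becomes R2‖(R3+R4) = 20.62 kΩ, so V_mid = 14.2 × 20.62/26.22 = 11.17 V.
Stage 2 is itself unloaded: V_out = V_mid × R4/(R3+R4) = 11.17 × 22.0/26.70 = 9.20 V.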